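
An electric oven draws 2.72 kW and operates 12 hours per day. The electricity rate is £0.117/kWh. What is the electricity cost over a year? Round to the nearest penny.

Energy = 2720 W × 12 h/day × 365 days = 11,913,600 Wh = 11,910 kWh
Cost = 11,910 kWh × £0.117/kWh = £1,393.89

£1393.89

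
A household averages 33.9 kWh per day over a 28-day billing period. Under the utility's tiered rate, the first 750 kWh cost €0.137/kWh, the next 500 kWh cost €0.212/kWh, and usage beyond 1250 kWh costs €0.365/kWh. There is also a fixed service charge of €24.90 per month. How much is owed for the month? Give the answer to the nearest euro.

Usage = 33.9 kWh/day × 28 days = 949.2 kWh
First 750 kWh × €0.137 = €102.75
Next 199.2 kWh × €0.212 = €42.23
Remaining tier: 0 kWh (not reached)
Energy charge = €144.98; + service €24.90 = €169.88 ≈ €170

€170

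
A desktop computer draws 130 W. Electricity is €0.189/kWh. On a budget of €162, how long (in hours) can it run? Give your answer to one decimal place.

Energy budget = €162 / €0.189 per kWh = 857.1 kWh = 857,143 Wh
Runtime = 857,143 Wh / 130 W = 6,593 h

6593.4 h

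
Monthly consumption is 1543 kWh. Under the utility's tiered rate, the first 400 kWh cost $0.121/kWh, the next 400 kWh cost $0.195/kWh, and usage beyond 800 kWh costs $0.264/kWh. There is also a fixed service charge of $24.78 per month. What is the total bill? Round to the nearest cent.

$347.33

First 400 kWh × $0.121 = $48.40
Next 400 kWh × $0.195 = $78.00
Remaining 743 kWh × $0.264 = $196.15
Energy charge = $322.55; + service $24.78 = $347.33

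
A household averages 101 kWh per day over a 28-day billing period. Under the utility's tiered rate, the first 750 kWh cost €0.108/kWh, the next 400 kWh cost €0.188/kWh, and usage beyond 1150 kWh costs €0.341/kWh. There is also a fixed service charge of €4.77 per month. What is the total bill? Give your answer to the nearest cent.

€733.17

Usage = 101 kWh/day × 28 days = 2828 kWh
First 750 kWh × €0.108 = €81.00
Next 400 kWh × €0.188 = €75.20
Remaining 1678 kWh × €0.341 = €572.20
Energy charge = €728.40; + service €4.77 = €733.17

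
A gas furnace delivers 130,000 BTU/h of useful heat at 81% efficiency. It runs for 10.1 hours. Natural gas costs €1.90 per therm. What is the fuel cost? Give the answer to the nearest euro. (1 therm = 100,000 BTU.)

€31

Heat delivered = 130,000 BTU/h × 10.1 h = 1,313,000 BTU
Gas input = 1,313,000 / 0.81 = 1,620,988 BTU
= 1,620,988 / 100,000 = 16.21 therm
Cost = 16.21 × €1.90/therm = €30.80 ≈ €31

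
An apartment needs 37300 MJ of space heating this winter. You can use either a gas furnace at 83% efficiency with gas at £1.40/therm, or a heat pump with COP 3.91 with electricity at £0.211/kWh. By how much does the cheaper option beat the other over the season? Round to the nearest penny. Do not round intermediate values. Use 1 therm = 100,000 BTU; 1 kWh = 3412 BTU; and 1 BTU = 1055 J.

£37.18

Heat load = 37300 MJ = 37,300,000,000 J / 1055 = 35,355,450 BTU
Gas: input = 35,355,450 / 0.830 = 42,596,928 BTU = 426 therm → 426 × £1.40 = £596.36
Heat pump: 35,355,450 BTU / 3412 = 10,360 kWh heat; / 3.91 = 2,650 kWh in → × £0.211 = £559.18
Difference = |£596.36 − £559.18| = £37.18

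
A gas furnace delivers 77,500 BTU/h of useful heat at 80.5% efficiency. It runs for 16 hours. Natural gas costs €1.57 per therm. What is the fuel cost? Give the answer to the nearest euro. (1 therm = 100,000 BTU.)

€24

Heat delivered = 77,500 BTU/h × 16 h = 1,240,000 BTU
Gas input = 1,240,000 / 0.805 = 1,540,373 BTU
= 1,540,373 / 100,000 = 15.4 therm
Cost = 15.4 × €1.57/therm = €24.18 ≈ €24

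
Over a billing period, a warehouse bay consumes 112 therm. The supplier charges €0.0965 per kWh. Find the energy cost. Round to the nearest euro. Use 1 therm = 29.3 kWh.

112 therm × (29.3 kWh/therm) = 3,282 kWh
Cost = 3,282 kWh × €0.0965/kWh = €316.67 ≈ €317

€317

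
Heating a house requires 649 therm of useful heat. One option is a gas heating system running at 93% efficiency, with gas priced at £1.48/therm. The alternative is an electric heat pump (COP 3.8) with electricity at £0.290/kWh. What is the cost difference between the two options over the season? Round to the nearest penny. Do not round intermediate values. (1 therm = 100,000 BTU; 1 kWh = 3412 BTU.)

£418.79

Heat load = 649 therm × 100,000 = 64,900,000 BTU
Gas: input = 64,900,000 / 0.93 = 69,784,946 BTU = 697.8 therm → 697.8 × £1.48 = £1,032.82
Heat pump: 64,900,000 BTU / 3412 = 19,020 kWh heat; / 3.8 = 5,006 kWh in → × £0.290 = £1,451.61
Difference = |£1,032.82 − £1,451.61| = £418.79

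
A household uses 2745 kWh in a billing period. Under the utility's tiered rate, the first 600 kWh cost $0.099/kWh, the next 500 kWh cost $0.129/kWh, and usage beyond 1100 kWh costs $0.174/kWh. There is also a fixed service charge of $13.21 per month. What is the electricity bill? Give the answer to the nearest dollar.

First 600 kWh × $0.099 = $59.40
Next 500 kWh × $0.129 = $64.50
Remaining 1645 kWh × $0.174 = $286.23
Energy charge = $410.13; + service $13.21 = $423.34 ≈ $423

$423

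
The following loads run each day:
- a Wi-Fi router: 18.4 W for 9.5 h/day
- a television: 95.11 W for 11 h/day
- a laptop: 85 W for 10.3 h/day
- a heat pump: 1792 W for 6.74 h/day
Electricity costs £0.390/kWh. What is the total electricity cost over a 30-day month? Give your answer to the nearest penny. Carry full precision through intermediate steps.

Wi-Fi router: 18.4 W × 9.5 h × 30 d = 5,244 Wh = 5.244 kWh
television: 95.11 W × 11 h × 30 d = 31,386 Wh = 31.39 kWh
laptop: 85 W × 10.3 h × 30 d = 26,265 Wh = 26.27 kWh
heat pump: 1792 W × 6.74 h × 30 d = 362,342 Wh = 362.3 kWh
Total energy = 5.244 + 31.39 + 26.27 + 362.3 = 425.2 kWh
Cost = 425.2 kWh × £0.390 = £165.84

£165.84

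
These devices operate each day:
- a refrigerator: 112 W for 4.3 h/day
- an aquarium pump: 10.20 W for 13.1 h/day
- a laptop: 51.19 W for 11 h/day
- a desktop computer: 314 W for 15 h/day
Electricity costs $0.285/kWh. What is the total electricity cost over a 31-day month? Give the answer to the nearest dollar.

$52

refrigerator: 112 W × 4.3 h × 31 d = 14,930 Wh = 14.93 kWh
aquarium pump: 10.20 W × 13.1 h × 31 d = 4,142 Wh = 4.142 kWh
laptop: 51.19 W × 11 h × 31 d = 17,456 Wh = 17.46 kWh
desktop computer: 314 W × 15 h × 31 d = 146,010 Wh = 146 kWh
Total energy = 14.93 + 4.142 + 17.46 + 146 = 182.5 kWh
Cost = 182.5 kWh × $0.285 = $52.02 ≈ $52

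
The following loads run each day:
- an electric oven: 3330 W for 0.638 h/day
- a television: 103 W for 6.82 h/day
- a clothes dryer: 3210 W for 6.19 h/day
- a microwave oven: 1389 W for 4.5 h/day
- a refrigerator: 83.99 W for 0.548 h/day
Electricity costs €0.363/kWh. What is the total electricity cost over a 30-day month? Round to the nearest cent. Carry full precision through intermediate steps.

electric oven: 3330 W × 0.638 h × 30 d = 63,736 Wh = 63.74 kWh
television: 103 W × 6.82 h × 30 d = 21,074 Wh = 21.07 kWh
clothes dryer: 3210 W × 6.19 h × 30 d = 596,097 Wh = 596.1 kWh
microwave oven: 1389 W × 4.5 h × 30 d = 187,515 Wh = 187.5 kWh
refrigerator: 83.99 W × 0.548 h × 30 d = 1,381 Wh = 1.381 kWh
Total energy = 63.74 + 21.07 + 596.1 + 187.5 + 1.381 = 869.8 kWh
Cost = 869.8 kWh × €0.363 = €315.74

€315.74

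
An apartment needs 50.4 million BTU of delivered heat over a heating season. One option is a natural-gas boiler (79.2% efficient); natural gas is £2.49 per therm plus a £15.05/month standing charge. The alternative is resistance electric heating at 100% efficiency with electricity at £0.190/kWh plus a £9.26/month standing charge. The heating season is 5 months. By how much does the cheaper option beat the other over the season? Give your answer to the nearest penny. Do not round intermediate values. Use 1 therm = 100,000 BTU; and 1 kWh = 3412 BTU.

£1193.07

Heat load = 50.4 × 10⁶ BTU = 50,400,000 BTU
Gas: input = 50,400,000 / 0.792 = 63,636,364 BTU = 636.4 therm → 636.4 × £2.49 = £1,584.55; + 5 × £15.05 standing = £1,659.80
Electric: 50,400,000 BTU / 3412 = 14,770 kWh → × £0.190 = £2,806.57; + 5 × £9.26 standing = £2,852.87
Difference = |£1,659.80 − £2,852.87| = £1,193.07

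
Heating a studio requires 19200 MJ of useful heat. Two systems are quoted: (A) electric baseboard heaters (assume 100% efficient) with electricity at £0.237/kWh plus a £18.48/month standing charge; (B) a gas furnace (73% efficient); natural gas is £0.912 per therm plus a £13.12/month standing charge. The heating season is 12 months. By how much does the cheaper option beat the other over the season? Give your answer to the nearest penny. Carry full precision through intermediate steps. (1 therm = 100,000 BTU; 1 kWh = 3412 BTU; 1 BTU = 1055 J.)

£1101.08

Heat load = 19200 MJ = 19,200,000,000 J / 1055 = 18,199,052 BTU
Gas: input = 18,199,052 / 0.73 = 24,930,208 BTU = 249.3 therm → 249.3 × £0.912 = £227.36; + 12 × £13.12 standing = £384.80
Electric: 18,199,052 BTU / 3412 = 5,334 kWh → × £0.237 = £1,264.12; + 12 × £18.48 standing = £1,485.88
Difference = |£384.80 − £1,485.88| = £1,101.08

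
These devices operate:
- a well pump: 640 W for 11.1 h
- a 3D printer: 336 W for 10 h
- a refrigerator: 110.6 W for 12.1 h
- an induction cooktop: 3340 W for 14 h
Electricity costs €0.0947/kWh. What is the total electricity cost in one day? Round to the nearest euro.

€6

well pump: 640 W × 11.1 h = 7,104 Wh = 7.104 kWh
3D printer: 336 W × 10 h = 3,360 Wh = 3.36 kWh
refrigerator: 110.6 W × 12.1 h = 1,338 Wh = 1.338 kWh
induction cooktop: 3340 W × 14 h = 46,760 Wh = 46.76 kWh
Total energy = 7.104 + 3.36 + 1.338 + 46.76 = 58.56 kWh
Cost = 58.56 kWh × €0.0947 = €5.55 ≈ €6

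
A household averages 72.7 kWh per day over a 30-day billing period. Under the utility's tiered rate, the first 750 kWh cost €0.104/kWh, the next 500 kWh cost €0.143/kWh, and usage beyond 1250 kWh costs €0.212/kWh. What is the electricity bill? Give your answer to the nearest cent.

Usage = 72.7 kWh/day × 30 days = 2181 kWh
First 750 kWh × €0.104 = €78.00
Next 500 kWh × €0.143 = €71.50
Remaining 931 kWh × €0.212 = €197.37
Total = €346.87

€346.87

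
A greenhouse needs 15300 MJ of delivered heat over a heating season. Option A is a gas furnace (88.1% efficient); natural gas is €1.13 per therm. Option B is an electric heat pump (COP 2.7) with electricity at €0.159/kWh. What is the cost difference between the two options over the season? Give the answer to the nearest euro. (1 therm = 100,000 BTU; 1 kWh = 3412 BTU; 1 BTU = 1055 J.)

€64

Heat load = 15300 MJ = 15,300,000,000 J / 1055 = 14,502,370 BTU
Gas: input = 14,502,370 / 0.881 = 16,461,260 BTU = 164.6 therm → 164.6 × €1.13 = €186.01
Heat pump: 14,502,370 BTU / 3412 = 4,250 kWh heat; / 2.7 = 1,574 kWh in → × €0.159 = €250.30
Difference = |€186.01 − €250.30| = €64.29 ≈ €64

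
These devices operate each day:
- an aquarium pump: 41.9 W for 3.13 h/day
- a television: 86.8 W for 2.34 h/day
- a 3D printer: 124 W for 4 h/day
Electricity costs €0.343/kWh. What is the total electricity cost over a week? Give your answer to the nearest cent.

aquarium pump: 41.9 W × 3.13 h × 7 d = 918 Wh = 0.918 kWh
television: 86.8 W × 2.34 h × 7 d = 1,422 Wh = 1.422 kWh
3D printer: 124 W × 4 h × 7 d = 3,472 Wh = 3.472 kWh
Total energy = 0.918 + 1.422 + 3.472 = 5.812 kWh
Cost = 5.812 kWh × €0.343 = €1.99

€1.99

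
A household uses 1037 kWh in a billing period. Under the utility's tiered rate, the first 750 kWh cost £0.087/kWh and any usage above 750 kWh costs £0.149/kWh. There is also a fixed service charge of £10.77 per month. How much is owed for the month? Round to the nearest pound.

First 750 kWh × £0.087 = £65.25
Remaining 287 kWh × £0.149 = £42.76
Energy charge = £108.01; + service £10.77 = £118.78 ≈ £119

£119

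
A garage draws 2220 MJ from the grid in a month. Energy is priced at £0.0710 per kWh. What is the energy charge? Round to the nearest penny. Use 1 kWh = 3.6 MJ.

£43.78

2220 MJ × (0.27778 kWh/MJ) = 616.7 kWh
Cost = 616.7 kWh × £0.0710/kWh = £43.78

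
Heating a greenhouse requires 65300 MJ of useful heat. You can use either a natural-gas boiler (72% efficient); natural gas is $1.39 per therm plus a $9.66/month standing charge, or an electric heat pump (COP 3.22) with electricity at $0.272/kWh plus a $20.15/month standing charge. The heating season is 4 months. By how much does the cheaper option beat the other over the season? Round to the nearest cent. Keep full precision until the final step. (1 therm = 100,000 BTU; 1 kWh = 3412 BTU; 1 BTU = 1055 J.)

$379.40

Heat load = 65300 MJ = 65,300,000,000 J / 1055 = 61,895,735 BTU
Gas: input = 61,895,735 / 0.72 = 85,966,298 BTU = 859.7 therm → 859.7 × $1.39 = $1,194.93; + 4 × $9.66 standing = $1,233.57
Heat pump: 61,895,735 BTU / 3412 = 18,140 kWh heat; / 3.22 = 5,634 kWh in → × $0.272 = $1,532.37; + 4 × $20.15 standing = $1,612.97
Difference = |$1,233.57 − $1,612.97| = $379.40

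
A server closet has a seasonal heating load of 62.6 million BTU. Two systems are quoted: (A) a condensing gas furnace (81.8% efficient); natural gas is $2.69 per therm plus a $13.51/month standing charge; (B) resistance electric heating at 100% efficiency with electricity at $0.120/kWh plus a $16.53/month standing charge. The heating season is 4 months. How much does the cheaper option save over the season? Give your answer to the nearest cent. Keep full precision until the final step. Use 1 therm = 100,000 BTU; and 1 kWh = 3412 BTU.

Heat load = 62.6 × 10⁶ BTU = 62,600,000 BTU
Gas: input = 62,600,000 / 0.818 = 76,528,117 BTU = 765.3 therm → 765.3 × $2.69 = $2,058.61; + 4 × $13.51 standing = $2,112.65
Electric: 62,600,000 BTU / 3412 = 18,350 kWh → × $0.120 = $2,201.64; + 4 × $16.53 standing = $2,267.76
Difference = |$2,112.65 − $2,267.76| = $155.11

$155.11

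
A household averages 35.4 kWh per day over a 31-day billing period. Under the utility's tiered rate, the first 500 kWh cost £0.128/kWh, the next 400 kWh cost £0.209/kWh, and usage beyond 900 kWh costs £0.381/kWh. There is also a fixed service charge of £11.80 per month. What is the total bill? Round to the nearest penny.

£234.61

Usage = 35.4 kWh/day × 31 days = 1097.4 kWh
First 500 kWh × £0.128 = £64.00
Next 400 kWh × £0.209 = £83.60
Remaining 197.4 kWh × £0.381 = £75.21
Energy charge = £222.81; + service £11.80 = £234.61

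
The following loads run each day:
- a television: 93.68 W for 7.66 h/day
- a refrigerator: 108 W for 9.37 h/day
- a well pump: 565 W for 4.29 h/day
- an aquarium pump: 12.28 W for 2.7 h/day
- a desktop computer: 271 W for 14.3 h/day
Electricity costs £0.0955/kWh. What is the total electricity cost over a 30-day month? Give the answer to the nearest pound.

television: 93.68 W × 7.66 h × 30 d = 21,528 Wh = 21.53 kWh
refrigerator: 108 W × 9.37 h × 30 d = 30,359 Wh = 30.36 kWh
well pump: 565 W × 4.29 h × 30 d = 72,716 Wh = 72.72 kWh
aquarium pump: 12.28 W × 2.7 h × 30 d = 995 Wh = 0.9947 kWh
desktop computer: 271 W × 14.3 h × 30 d = 116,259 Wh = 116.3 kWh
Total energy = 21.53 + 30.36 + 72.72 + 0.9947 + 116.3 = 241.9 kWh
Cost = 241.9 kWh × £0.0955 = £23.10 ≈ £23

£23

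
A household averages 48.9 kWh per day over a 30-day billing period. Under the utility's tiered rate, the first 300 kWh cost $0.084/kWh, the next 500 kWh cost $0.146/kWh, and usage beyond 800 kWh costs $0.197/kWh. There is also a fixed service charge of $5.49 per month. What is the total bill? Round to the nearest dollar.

Usage = 48.9 kWh/day × 30 days = 1467 kWh
First 300 kWh × $0.084 = $25.20
Next 500 kWh × $0.146 = $73.00
Remaining 667 kWh × $0.197 = $131.40
Energy charge = $229.60; + service $5.49 = $235.09 ≈ $235

$235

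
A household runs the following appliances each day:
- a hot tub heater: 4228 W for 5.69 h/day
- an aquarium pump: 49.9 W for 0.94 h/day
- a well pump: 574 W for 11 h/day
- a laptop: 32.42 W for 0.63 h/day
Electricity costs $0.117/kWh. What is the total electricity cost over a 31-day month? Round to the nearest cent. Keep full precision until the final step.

hot tub heater: 4228 W × 5.69 h × 31 d = 745,777 Wh = 745.8 kWh
aquarium pump: 49.9 W × 0.94 h × 31 d = 1,454 Wh = 1.454 kWh
well pump: 574 W × 11 h × 31 d = 195,734 Wh = 195.7 kWh
laptop: 32.42 W × 0.63 h × 31 d = 633 Wh = 0.6332 kWh
Total energy = 745.8 + 1.454 + 195.7 + 0.6332 = 943.6 kWh
Cost = 943.6 kWh × $0.117 = $110.40

$110.40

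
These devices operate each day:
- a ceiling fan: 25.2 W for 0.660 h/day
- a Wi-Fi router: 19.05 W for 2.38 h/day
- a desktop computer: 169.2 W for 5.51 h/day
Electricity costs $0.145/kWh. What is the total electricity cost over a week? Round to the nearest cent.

$1.01

ceiling fan: 25.2 W × 0.660 h × 7 d = 116 Wh = 0.1164 kWh
Wi-Fi router: 19.05 W × 2.38 h × 7 d = 317 Wh = 0.3174 kWh
desktop computer: 169.2 W × 5.51 h × 7 d = 6,526 Wh = 6.526 kWh
Total energy = 0.1164 + 0.3174 + 6.526 = 6.96 kWh
Cost = 6.96 kWh × $0.145 = $1.01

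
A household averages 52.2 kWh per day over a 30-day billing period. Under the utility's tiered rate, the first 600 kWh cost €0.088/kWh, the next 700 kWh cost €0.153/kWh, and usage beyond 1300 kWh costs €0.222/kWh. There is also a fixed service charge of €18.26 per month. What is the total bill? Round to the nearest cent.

Usage = 52.2 kWh/day × 30 days = 1566 kWh
First 600 kWh × €0.088 = €52.80
Next 700 kWh × €0.153 = €107.10
Remaining 266 kWh × €0.222 = €59.05
Energy charge = €218.95; + service €18.26 = €237.21

€237.21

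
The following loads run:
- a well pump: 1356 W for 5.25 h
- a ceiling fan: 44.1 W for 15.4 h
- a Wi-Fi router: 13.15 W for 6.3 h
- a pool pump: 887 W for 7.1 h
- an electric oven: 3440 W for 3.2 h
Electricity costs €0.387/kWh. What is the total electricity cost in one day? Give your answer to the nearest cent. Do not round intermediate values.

€9.75

well pump: 1356 W × 5.25 h = 7,119 Wh = 7.119 kWh
ceiling fan: 44.1 W × 15.4 h = 679 Wh = 0.6791 kWh
Wi-Fi router: 13.15 W × 6.3 h = 83 Wh = 0.08285 kWh
pool pump: 887 W × 7.1 h = 6,298 Wh = 6.298 kWh
electric oven: 3440 W × 3.2 h = 11,008 Wh = 11.01 kWh
Total energy = 7.119 + 0.6791 + 0.08285 + 6.298 + 11.01 = 25.19 kWh
Cost = 25.19 kWh × €0.387 = €9.75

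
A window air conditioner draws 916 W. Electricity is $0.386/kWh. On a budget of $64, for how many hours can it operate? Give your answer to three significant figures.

Energy budget = $64 / $0.386 per kWh = 165.8 kWh = 165,803 Wh
Runtime = 165,803 Wh / 916 W = 181 h

181 h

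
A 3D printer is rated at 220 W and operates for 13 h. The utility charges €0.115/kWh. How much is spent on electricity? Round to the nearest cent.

Energy = 220 W × 13 h = 2,860 Wh = 2.86 kWh
Cost = 2.86 kWh × €0.115/kWh = €0.33

€0.33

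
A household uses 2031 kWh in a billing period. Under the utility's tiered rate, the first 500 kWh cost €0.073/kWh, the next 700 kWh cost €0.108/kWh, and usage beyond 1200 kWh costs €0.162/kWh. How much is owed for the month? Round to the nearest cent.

First 500 kWh × €0.073 = €36.50
Next 700 kWh × €0.108 = €75.60
Remaining 831 kWh × €0.162 = €134.62
Total = €246.72

€246.72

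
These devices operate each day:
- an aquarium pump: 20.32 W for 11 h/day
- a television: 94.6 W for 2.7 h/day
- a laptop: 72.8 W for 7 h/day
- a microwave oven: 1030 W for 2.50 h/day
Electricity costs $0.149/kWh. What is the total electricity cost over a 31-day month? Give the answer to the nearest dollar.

$16

aquarium pump: 20.32 W × 11 h × 31 d = 6,929 Wh = 6.929 kWh
television: 94.6 W × 2.7 h × 31 d = 7,918 Wh = 7.918 kWh
laptop: 72.8 W × 7 h × 31 d = 15,798 Wh = 15.8 kWh
microwave oven: 1030 W × 2.50 h × 31 d = 79,825 Wh = 79.83 kWh
Total energy = 6.929 + 7.918 + 15.8 + 79.83 = 110.5 kWh
Cost = 110.5 kWh × $0.149 = $16.46 ≈ $16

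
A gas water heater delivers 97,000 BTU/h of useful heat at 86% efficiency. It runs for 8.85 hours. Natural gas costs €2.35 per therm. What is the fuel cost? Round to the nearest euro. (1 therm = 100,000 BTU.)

Heat delivered = 97,000 BTU/h × 8.85 h = 858,450 BTU
Gas input = 858,450 / 0.86 = 998,198 BTU
= 998,198 / 100,000 = 9.982 therm
Cost = 9.982 × €2.35/therm = €23.46 ≈ €23

€23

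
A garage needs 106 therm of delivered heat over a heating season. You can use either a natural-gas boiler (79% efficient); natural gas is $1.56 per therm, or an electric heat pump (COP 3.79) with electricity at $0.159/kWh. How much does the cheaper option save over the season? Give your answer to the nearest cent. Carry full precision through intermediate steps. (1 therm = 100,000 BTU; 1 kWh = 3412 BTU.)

Heat load = 106 therm × 100,000 = 10,600,000 BTU
Gas: input = 10,600,000 / 0.79 = 13,417,722 BTU = 134.2 therm → 134.2 × $1.56 = $209.32
Heat pump: 10,600,000 BTU / 3412 = 3,107 kWh heat; / 3.79 = 819.7 kWh in → × $0.159 = $130.33
Difference = |$209.32 − $130.33| = $78.98

$78.98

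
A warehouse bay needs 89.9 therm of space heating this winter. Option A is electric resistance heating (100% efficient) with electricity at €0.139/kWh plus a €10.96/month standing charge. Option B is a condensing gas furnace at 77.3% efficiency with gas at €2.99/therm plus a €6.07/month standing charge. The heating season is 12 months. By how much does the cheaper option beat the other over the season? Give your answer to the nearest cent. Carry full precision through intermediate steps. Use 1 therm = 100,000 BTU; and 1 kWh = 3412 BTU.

€77.18

Heat load = 89.9 therm × 100,000 = 8,990,000 BTU
Gas: input = 8,990,000 / 0.773 = 11,630,013 BTU = 116.3 therm → 116.3 × €2.99 = €347.74; + 12 × €6.07 standing = €420.58
Electric: 8,990,000 BTU / 3412 = 2,635 kWh → × €0.139 = €366.24; + 12 × €10.96 standing = €497.76
Difference = |€420.58 − €497.76| = €77.18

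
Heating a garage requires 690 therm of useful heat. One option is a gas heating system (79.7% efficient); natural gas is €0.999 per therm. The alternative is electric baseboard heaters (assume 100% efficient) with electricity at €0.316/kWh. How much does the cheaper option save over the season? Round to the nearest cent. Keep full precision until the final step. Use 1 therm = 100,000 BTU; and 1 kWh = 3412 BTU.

€5525.51

Heat load = 690 therm × 100,000 = 69,000,000 BTU
Gas: input = 69,000,000 / 0.797 = 86,574,655 BTU = 865.7 therm → 865.7 × €0.999 = €864.88
Electric: 69,000,000 BTU / 3412 = 20,220 kWh → × €0.316 = €6,390.39
Difference = |€864.88 − €6,390.39| = €5,525.51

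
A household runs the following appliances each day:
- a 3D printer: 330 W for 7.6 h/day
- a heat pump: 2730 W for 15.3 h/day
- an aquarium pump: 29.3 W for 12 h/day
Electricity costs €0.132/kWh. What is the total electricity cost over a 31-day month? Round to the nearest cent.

€182.62

3D printer: 330 W × 7.6 h × 31 d = 77,748 Wh = 77.75 kWh
heat pump: 2730 W × 15.3 h × 31 d = 1,294,839 Wh = 1,295 kWh
aquarium pump: 29.3 W × 12 h × 31 d = 10,900 Wh = 10.9 kWh
Total energy = 77.75 + 1,295 + 10.9 = 1,383 kWh
Cost = 1,383 kWh × €0.132 = €182.62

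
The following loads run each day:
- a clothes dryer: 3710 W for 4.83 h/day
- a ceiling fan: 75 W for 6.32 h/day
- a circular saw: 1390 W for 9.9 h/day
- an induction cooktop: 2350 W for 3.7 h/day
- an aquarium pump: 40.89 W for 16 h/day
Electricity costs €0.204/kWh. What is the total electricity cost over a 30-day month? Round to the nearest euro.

€254

clothes dryer: 3710 W × 4.83 h × 30 d = 537,579 Wh = 537.6 kWh
ceiling fan: 75 W × 6.32 h × 30 d = 14,220 Wh = 14.22 kWh
circular saw: 1390 W × 9.9 h × 30 d = 412,830 Wh = 412.8 kWh
induction cooktop: 2350 W × 3.7 h × 30 d = 260,850 Wh = 260.9 kWh
aquarium pump: 40.89 W × 16 h × 30 d = 19,627 Wh = 19.63 kWh
Total energy = 537.6 + 14.22 + 412.8 + 260.9 + 19.63 = 1,245 kWh
Cost = 1,245 kWh × €0.204 = €254.00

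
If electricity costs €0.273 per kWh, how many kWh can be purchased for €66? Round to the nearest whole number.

€66 / €0.273 per kWh = 241.8 kWh

242 kWh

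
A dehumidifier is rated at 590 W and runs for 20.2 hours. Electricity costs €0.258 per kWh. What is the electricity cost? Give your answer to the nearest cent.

€3.07

Energy = 590 W × 20.2 h = 11,918 Wh = 11.92 kWh
Cost = 11.92 kWh × €0.258/kWh = €3.07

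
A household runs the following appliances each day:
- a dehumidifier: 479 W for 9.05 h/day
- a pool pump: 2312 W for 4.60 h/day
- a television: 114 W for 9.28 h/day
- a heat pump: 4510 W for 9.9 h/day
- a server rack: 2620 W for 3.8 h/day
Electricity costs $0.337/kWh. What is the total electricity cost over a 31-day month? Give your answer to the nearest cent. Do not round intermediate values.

$737.90

dehumidifier: 479 W × 9.05 h × 31 d = 134,383 Wh = 134.4 kWh
pool pump: 2312 W × 4.60 h × 31 d = 329,691 Wh = 329.7 kWh
television: 114 W × 9.28 h × 31 d = 32,796 Wh = 32.8 kWh
heat pump: 4510 W × 9.9 h × 31 d = 1,384,119 Wh = 1,384 kWh
server rack: 2620 W × 3.8 h × 31 d = 308,636 Wh = 308.6 kWh
Total energy = 134.4 + 329.7 + 32.8 + 1,384 + 308.6 = 2,190 kWh
Cost = 2,190 kWh × $0.337 = $737.90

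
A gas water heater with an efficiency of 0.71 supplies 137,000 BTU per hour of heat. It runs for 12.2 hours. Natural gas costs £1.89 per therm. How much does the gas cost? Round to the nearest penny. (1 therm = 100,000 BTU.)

Heat delivered = 137,000 BTU/h × 12.2 h = 1,671,400 BTU
Gas input = 1,671,400 / 0.71 = 2,354,085 BTU
= 2,354,085 / 100,000 = 23.54 therm
Cost = 23.54 × £1.89/therm = £44.49

£44.49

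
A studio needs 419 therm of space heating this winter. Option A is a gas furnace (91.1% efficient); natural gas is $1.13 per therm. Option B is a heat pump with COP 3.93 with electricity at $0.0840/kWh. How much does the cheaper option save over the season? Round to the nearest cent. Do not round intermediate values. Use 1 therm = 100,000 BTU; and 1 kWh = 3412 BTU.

$257.25

Heat load = 419 therm × 100,000 = 41,900,000 BTU
Gas: input = 41,900,000 / 0.911 = 45,993,414 BTU = 459.9 therm → 459.9 × $1.13 = $519.73
Heat pump: 41,900,000 BTU / 3412 = 12,280 kWh heat; / 3.93 = 3,125 kWh in → × $0.0840 = $262.48
Difference = |$519.73 − $262.48| = $257.25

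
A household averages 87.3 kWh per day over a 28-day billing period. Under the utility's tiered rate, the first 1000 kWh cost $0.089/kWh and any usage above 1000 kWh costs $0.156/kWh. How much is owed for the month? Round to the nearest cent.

Usage = 87.3 kWh/day × 28 days = 2444.4 kWh
First 1000 kWh × $0.089 = $89.00
Remaining 1444.4 kWh × $0.156 = $225.33
Total = $314.33

$314.33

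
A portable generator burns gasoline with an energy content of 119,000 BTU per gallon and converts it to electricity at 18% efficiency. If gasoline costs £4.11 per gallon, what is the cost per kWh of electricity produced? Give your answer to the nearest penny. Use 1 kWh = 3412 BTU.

Electrical output per gallon = 119,000 BTU × 0.18 / 3412 BTU/kWh = 6.278 kWh
Cost per kWh = £4.11 / 6.278 kWh = £0.655

£0.65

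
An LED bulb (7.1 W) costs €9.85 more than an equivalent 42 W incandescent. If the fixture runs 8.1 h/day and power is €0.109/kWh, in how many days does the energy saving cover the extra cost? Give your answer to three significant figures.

320 days

Power saved = 42 − 7.1 = 34.9 W
Daily energy saved = 34.9 W × 8.1 h = 282.7 Wh = 0.28269 kWh
Daily savings = 0.28269 × €0.109 = €0.0308
Payback = €9.85 / €0.0308 per day = 319.7 days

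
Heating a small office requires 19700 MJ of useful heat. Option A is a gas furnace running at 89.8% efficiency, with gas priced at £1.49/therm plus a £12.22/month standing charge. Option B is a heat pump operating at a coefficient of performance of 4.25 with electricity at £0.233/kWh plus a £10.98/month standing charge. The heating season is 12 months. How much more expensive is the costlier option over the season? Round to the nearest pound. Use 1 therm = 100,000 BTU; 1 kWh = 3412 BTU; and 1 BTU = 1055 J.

Heat load = 19700 MJ = 19,700,000,000 J / 1055 = 18,672,986 BTU
Gas: input = 18,672,986 / 0.898 = 20,793,971 BTU = 207.9 therm → 207.9 × £1.49 = £309.83; + 12 × £12.22 standing = £456.47
Heat pump: 18,672,986 BTU / 3412 = 5,473 kWh heat; / 4.25 = 1,288 kWh in → × £0.233 = £300.03; + 12 × £10.98 standing = £431.79
Difference = |£456.47 − £431.79| = £24.68 ≈ £25

£25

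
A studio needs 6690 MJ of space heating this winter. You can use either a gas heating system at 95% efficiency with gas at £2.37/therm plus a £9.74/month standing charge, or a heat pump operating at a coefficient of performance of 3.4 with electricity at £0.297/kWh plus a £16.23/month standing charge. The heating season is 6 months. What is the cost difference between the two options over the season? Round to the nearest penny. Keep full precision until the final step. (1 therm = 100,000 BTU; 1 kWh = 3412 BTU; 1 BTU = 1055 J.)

Heat load = 6690 MJ = 6,690,000,000 J / 1055 = 6,341,232 BTU
Gas: input = 6,341,232 / 0.95 = 6,674,981 BTU = 66.75 therm → 66.75 × £2.37 = £158.20; + 6 × £9.74 standing = £216.64
Heat pump: 6,341,232 BTU / 3412 = 1,859 kWh heat; / 3.4 = 546.6 kWh in → × £0.297 = £162.35; + 6 × £16.23 standing = £259.73
Difference = |£216.64 − £259.73| = £43.09

£43.09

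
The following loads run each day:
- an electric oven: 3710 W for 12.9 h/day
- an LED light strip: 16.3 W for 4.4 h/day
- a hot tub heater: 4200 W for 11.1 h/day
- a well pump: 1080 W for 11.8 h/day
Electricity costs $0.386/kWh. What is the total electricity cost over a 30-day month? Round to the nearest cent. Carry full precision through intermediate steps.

electric oven: 3710 W × 12.9 h × 30 d = 1,435,770 Wh = 1,436 kWh
LED light strip: 16.3 W × 4.4 h × 30 d = 2,152 Wh = 2.152 kWh
hot tub heater: 4200 W × 11.1 h × 30 d = 1,398,600 Wh = 1,399 kWh
well pump: 1080 W × 11.8 h × 30 d = 382,320 Wh = 382.3 kWh
Total energy = 1,436 + 2.152 + 1,399 + 382.3 = 3,219 kWh
Cost = 3,219 kWh × $0.386 = $1,242.47

$1242.47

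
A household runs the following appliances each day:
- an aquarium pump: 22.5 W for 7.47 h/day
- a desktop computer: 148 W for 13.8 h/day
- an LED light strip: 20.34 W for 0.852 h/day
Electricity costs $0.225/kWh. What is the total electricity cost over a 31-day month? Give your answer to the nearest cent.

$15.54

aquarium pump: 22.5 W × 7.47 h × 31 d = 5,210 Wh = 5.21 kWh
desktop computer: 148 W × 13.8 h × 31 d = 63,314 Wh = 63.31 kWh
LED light strip: 20.34 W × 0.852 h × 31 d = 537 Wh = 0.5372 kWh
Total energy = 5.21 + 63.31 + 0.5372 = 69.06 kWh
Cost = 69.06 kWh × $0.225 = $15.54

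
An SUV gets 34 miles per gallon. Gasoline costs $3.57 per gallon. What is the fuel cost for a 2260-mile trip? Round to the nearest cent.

$237.30

Fuel = 2260 mi / 34 mpg = 66.47 gal
Cost = 66.47 gal × $3.57/gal = $237.30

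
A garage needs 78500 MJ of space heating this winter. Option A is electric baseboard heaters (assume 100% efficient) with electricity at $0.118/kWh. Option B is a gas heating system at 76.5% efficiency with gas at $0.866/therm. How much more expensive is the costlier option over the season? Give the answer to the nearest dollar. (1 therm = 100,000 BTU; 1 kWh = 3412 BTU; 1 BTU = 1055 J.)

Heat load = 78500 MJ = 78,500,000,000 J / 1055 = 74,407,583 BTU
Gas: input = 74,407,583 / 0.765 = 97,264,814 BTU = 972.6 therm → 972.6 × $0.866 = $842.31
Electric: 74,407,583 BTU / 3412 = 21,810 kWh → × $0.118 = $2,573.30
Difference = |$842.31 − $2,573.30| = $1,730.99 ≈ $1731

$1731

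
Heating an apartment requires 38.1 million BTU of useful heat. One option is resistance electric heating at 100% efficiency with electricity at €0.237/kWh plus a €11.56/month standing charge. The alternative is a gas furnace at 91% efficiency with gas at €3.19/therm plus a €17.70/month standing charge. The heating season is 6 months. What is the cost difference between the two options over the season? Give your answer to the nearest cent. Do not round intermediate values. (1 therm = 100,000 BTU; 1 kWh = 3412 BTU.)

€1274.02

Heat load = 38.1 × 10⁶ BTU = 38,100,000 BTU
Gas: input = 38,100,000 / 0.91 = 41,868,132 BTU = 418.7 therm → 418.7 × €3.19 = €1,335.59; + 6 × €17.70 standing = €1,441.79
Electric: 38,100,000 BTU / 3412 = 11,170 kWh → × €0.237 = €2,646.45; + 6 × €11.56 standing = €2,715.81
Difference = |€1,441.79 − €2,715.81| = €1,274.02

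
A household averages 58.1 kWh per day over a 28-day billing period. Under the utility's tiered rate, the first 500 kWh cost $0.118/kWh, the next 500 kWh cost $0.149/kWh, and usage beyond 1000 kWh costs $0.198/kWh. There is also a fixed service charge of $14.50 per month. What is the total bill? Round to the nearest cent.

Usage = 58.1 kWh/day × 28 days = 1626.8 kWh
First 500 kWh × $0.118 = $59.00
Next 500 kWh × $0.149 = $74.50
Remaining 626.8 kWh × $0.198 = $124.11
Energy charge = $257.61; + service $14.50 = $272.11

$272.11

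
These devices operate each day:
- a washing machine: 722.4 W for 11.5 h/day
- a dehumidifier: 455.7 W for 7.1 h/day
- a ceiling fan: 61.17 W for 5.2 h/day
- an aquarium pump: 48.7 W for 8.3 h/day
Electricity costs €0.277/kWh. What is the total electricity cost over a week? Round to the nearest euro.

€24

washing machine: 722.4 W × 11.5 h × 7 d = 58,153 Wh = 58.15 kWh
dehumidifier: 455.7 W × 7.1 h × 7 d = 22,648 Wh = 22.65 kWh
ceiling fan: 61.17 W × 5.2 h × 7 d = 2,227 Wh = 2.227 kWh
aquarium pump: 48.7 W × 8.3 h × 7 d = 2,829 Wh = 2.829 kWh
Total energy = 58.15 + 22.65 + 2.227 + 2.829 = 85.86 kWh
Cost = 85.86 kWh × €0.277 = €23.78 ≈ €24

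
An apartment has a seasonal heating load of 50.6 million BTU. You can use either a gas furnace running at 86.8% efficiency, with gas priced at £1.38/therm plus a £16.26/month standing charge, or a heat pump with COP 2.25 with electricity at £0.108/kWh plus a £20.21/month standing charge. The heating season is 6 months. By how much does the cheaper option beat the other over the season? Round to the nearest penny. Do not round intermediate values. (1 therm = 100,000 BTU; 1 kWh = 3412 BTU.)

Heat load = 50.6 × 10⁶ BTU = 50,600,000 BTU
Gas: input = 50,600,000 / 0.868 = 58,294,931 BTU = 582.9 therm → 582.9 × £1.38 = £804.47; + 6 × £16.26 standing = £902.03
Heat pump: 50,600,000 BTU / 3412 = 14,830 kWh heat; / 2.25 = 6,591 kWh in → × £0.108 = £711.84; + 6 × £20.21 standing = £833.10
Difference = |£902.03 − £833.10| = £68.93

£68.93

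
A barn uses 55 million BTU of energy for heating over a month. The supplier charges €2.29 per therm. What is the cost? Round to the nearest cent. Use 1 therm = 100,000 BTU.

55 million BTU × (10 therm/million BTU) = 550 therm
Cost = 550 therm × €2.29/therm = €1,259.50

€1259.50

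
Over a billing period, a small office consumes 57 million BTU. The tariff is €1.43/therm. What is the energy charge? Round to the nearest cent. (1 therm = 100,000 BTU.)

57 million BTU × (10 therm/million BTU) = 570 therm
Cost = 570 therm × €1.43/therm = €815.10

€815.10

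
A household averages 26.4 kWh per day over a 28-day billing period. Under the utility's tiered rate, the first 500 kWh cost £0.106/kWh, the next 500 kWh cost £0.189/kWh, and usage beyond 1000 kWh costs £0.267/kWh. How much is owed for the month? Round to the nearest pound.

£98

Usage = 26.4 kWh/day × 28 days = 739.2 kWh
First 500 kWh × £0.106 = £53.00
Next 239.2 kWh × £0.189 = £45.21
Remaining tier: 0 kWh (not reached)
Total = £98.21 ≈ £98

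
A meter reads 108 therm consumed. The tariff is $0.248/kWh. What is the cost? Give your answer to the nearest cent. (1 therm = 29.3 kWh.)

$784.77

108 therm × (29.3 kWh/therm) = 3,164 kWh
Cost = 3,164 kWh × $0.248/kWh = $784.77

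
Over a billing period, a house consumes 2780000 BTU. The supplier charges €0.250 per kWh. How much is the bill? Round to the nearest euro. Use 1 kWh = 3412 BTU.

€204

2780000 BTU × (0.00029308 kWh/BTU) = 814.8 kWh
Cost = 814.8 kWh × €0.250/kWh = €203.69 ≈ €204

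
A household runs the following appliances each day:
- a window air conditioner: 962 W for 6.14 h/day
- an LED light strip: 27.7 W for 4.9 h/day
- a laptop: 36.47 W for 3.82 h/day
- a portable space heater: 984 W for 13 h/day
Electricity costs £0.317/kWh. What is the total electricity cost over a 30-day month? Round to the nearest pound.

£180

window air conditioner: 962 W × 6.14 h × 30 d = 177,200 Wh = 177.2 kWh
LED light strip: 27.7 W × 4.9 h × 30 d = 4,072 Wh = 4.072 kWh
laptop: 36.47 W × 3.82 h × 30 d = 4,179 Wh = 4.179 kWh
portable space heater: 984 W × 13 h × 30 d = 383,760 Wh = 383.8 kWh
Total energy = 177.2 + 4.072 + 4.179 + 383.8 = 569.2 kWh
Cost = 569.2 kWh × £0.317 = £180.44 ≈ £180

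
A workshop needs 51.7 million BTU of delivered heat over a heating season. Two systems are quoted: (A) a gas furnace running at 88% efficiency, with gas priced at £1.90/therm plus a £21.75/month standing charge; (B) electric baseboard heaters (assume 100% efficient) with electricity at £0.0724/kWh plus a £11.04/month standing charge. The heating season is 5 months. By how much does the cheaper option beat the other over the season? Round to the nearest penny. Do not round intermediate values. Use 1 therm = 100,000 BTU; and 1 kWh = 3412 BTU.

Heat load = 51.7 × 10⁶ BTU = 51,700,000 BTU
Gas: input = 51,700,000 / 0.88 = 58,750,000 BTU = 587.5 therm → 587.5 × £1.90 = £1,116.25; + 5 × £21.75 standing = £1,225.00
Electric: 51,700,000 BTU / 3412 = 15,150 kWh → × £0.0724 = £1,097.03; + 5 × £11.04 standing = £1,152.23
Difference = |£1,225.00 − £1,152.23| = £72.77

£72.77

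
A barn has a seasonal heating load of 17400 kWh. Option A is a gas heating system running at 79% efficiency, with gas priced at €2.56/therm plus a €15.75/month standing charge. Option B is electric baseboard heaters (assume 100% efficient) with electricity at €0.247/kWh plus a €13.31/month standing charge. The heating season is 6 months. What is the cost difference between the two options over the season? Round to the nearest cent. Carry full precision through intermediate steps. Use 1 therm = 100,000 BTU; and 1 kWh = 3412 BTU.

Heat load = 17400 kWh × 3412 = 59,368,800 BTU
Gas: input = 59,368,800 / 0.790 = 75,150,380 BTU = 751.5 therm → 751.5 × €2.56 = €1,923.85; + 6 × €15.75 standing = €2,018.35
Electric: 59,368,800 BTU / 3412 = 17,400 kWh → × €0.247 = €4,297.80; + 6 × €13.31 standing = €4,377.66
Difference = |€2,018.35 − €4,377.66| = €2,359.31

€2359.31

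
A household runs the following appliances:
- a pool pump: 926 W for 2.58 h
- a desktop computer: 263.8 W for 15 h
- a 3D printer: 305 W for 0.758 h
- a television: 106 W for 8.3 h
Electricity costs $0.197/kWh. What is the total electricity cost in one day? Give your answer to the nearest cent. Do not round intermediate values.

pool pump: 926 W × 2.58 h = 2,389 Wh = 2.389 kWh
desktop computer: 263.8 W × 15 h = 3,957 Wh = 3.957 kWh
3D printer: 305 W × 0.758 h = 231 Wh = 0.2312 kWh
television: 106 W × 8.3 h = 880 Wh = 0.8798 kWh
Total energy = 2.389 + 3.957 + 0.2312 + 0.8798 = 7.457 kWh
Cost = 7.457 kWh × $0.197 = $1.47

$1.47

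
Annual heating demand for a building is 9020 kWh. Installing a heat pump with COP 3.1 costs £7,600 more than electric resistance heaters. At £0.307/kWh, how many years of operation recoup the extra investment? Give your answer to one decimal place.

Resistance: 9020 kWh × £0.307 = £2,769.14/yr
Heat pump: 9020 / 3.1 = 2910 kWh in → × £0.307 = £893.27/yr
Annual savings = £1,875.87
Payback = £7,600 / £1,875.87 = 4.05 years

4.1 years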